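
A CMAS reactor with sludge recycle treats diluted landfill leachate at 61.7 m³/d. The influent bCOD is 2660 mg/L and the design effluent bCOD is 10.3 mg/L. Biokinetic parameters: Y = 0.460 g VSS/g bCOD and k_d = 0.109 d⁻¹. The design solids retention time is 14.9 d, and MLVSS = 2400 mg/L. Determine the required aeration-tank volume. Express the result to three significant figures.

V ≈ 178 m³

Steady-state biomass mass balance: V·X·(1 + k_d·θ_c) = Y·Q·(S₀ − S)·θ_c, so V = 0.460 × 61.7 × (2660 − 10.3) × 14.9 / [2400 × (1 + 0.109 × 14.9)] = 1.12×10^6 / 6298 = 177.9 m³.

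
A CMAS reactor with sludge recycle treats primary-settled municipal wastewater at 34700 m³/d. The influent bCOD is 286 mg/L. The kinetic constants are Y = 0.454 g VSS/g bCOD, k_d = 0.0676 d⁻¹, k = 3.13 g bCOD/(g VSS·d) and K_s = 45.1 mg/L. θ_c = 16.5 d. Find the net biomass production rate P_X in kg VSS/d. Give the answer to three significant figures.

P_X ≈ 2100 kg VSS/d

Effluent substrate depends only on kinetics and SRT: S = K_s(1 + k_d θ_c) / [θ_c(Yk − k_d) − 1] = 45.1 × (1 + 0.0676 × 16.5) / [16.5 × (0.454 × 3.13 − 0.0676) − 1] = 95.40 / 21.33 = 4.472 mg/L.
Y_obs = Y / (1 + k_d θ_c) = 0.454 / (1 + 0.0676 × 16.5) = 0.454 / 2.115 = 0.2146.
Mass of bCOD removed per day: Q(S₀ − S) = 34700 × 281.5 g/m³ = 9769 kg/d.
P_X = Y_obs · Q(S₀ − S) = 0.2146 × 9769 = 2097 kg VSS/d.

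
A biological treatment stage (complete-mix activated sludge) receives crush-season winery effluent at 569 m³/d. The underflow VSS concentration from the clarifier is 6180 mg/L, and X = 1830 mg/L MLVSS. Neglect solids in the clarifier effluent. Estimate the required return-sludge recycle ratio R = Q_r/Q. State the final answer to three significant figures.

R ≈ 0.421

R = Q_r/Q = X/(X_r − X) = 1830 / (6180 − 1830) = 0.4207.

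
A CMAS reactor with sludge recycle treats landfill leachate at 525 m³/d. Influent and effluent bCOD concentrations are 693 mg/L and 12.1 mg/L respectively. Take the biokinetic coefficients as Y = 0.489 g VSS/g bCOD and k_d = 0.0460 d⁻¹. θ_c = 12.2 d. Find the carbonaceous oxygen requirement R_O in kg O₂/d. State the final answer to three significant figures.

The observed yield is Y_obs = Y/(1 + k_d·θ_c) = 0.489 / (1 + 0.0460 × 12.2) = 0.489 / 1.561 = 0.3132 g VSS per g bCOD removed.
Q·(S₀ − S) = 525 × (693 − 12.1) × 10⁻³ = 357.5 kg/d removed.
Net sludge production P_X = 0.3132 × 357.5 = 112.0 kg VSS/d.
R_O = Q·ΔS − 1.42 P_X = 357.5 − 159.0 = 198.5 kg O₂/d.

R_O ≈ 198 kg O₂/d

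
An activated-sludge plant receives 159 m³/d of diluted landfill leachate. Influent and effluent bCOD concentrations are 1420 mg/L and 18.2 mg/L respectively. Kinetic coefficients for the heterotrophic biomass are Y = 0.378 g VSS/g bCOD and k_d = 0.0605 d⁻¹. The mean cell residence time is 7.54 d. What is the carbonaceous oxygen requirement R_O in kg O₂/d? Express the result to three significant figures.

R_O ≈ 141 kg O₂/d

Correct the yield for decay: Y_obs = Y/(1 + k_d θ_c) = 0.378 / (1 + 0.0605 × 7.54) = 0.378 / 1.456 = 0.2596.
ΔS = 1420 − 18.2 = 1402 mg/L, so the substrate removal rate is 159 × 1402/1000 = 222.9 kg bCOD/d.
Biomass synthesised: P_X = Y_obs × 222.9 = 57.86 kg VSS/d.
R_O = Q·ΔS − 1.42 P_X = 222.9 − 82.16 = 140.7 kg O₂/d.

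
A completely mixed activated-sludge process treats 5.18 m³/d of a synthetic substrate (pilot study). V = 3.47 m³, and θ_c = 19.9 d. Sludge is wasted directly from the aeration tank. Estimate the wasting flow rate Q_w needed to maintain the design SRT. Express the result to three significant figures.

For wasting at MLVSS concentration, Q_w = V/θ_c = 3.470/19.9 = 0.1744 m³/d.

Q_w ≈ 0.174 m³/d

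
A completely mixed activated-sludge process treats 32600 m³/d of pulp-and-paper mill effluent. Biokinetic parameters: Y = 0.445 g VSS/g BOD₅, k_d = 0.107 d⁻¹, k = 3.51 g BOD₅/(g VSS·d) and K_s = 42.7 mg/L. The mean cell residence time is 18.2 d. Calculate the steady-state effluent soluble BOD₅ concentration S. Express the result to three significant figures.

For a completely mixed reactor with recycle the Lawrence–McCarty relation gives S = K_s·(1 + k_d·θ_c) / [θ_c·(Y·k − k_d) − 1] = 42.7 × (1 + 0.107 × 18.2) / [18.2 × (0.445 × 3.51 − 0.107) − 1] = 125.9 / 25.48 = 4.939 mg/L.

S ≈ 4.94 mg/L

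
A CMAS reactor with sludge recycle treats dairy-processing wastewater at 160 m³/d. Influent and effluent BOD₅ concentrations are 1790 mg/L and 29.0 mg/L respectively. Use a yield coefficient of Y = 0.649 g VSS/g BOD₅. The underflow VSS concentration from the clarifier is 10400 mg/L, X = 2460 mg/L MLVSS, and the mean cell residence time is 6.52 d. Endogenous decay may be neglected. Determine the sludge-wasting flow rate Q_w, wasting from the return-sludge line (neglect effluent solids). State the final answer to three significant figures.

With k_d = 0 the design equation reduces to V = Y Q (S₀−S) θ_c / X = 0.649 × 160 × (1790 − 29.0) × 6.52 / 2460 = 484.7 m³.
θ_c = V·X/(Q_w·X_r) when wasting from the recycle, so Q_w = V·X/(θ_c·X_r) = 484.7 × 2460 / (6.52 × 10400) = 17.58 m³/d.

Q_w ≈ 17.6 m³/d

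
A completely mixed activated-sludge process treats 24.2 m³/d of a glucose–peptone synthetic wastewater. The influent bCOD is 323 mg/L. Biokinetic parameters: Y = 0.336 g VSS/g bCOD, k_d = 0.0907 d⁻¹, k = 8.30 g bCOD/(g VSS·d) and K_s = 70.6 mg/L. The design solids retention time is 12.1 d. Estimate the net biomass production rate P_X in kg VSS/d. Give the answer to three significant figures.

Effluent substrate depends only on kinetics and SRT: S = K_s(1 + k_d θ_c) / [θ_c(Yk − k_d) − 1] = 70.6 × (1 + 0.0907 × 12.1) / [12.1 × (0.336 × 8.30 − 0.0907) − 1] = 148.1 / 31.65 = 4.679 mg/L.
Observed yield with endogenous decay: Y_obs = Y / (1 + k_d·θ_c) = 0.336 / (1 + 0.0907 × 12.1) = 0.336 / 2.097 = 0.1602 g VSS/g bCOD.
Mass of bCOD removed per day: Q(S₀ − S) = 24.2 × 318.3 g/m³ = 7.703 kg/d.
So the net sludge growth is P_X = 0.1602 × 7.703 = 1.234 kg VSS/d.

P_X ≈ 1.23 kg VSS/d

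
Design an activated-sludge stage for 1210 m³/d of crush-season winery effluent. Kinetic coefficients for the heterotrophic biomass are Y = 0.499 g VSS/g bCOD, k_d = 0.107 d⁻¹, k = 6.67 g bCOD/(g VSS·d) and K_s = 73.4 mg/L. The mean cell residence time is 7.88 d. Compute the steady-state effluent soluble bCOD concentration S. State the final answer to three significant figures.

S ≈ 5.55 mg/L

Effluent substrate depends only on kinetics and SRT: S = K_s(1 + k_d θ_c) / [θ_c(Yk − k_d) − 1] = 73.4 × (1 + 0.107 × 7.88) / [7.88 × (0.499 × 6.67 − 0.107) − 1] = 135.3 / 24.38 = 5.548 mg/L.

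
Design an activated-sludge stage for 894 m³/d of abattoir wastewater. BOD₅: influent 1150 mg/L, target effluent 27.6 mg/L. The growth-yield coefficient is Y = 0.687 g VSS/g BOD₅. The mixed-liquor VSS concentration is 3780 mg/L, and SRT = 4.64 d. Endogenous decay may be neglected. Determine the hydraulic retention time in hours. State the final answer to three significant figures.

τ ≈ 22.7 h

Biomass mass balance (decay neglected): V·X = Y·Q·(S₀ − S)·θ_c, so V = 0.687 × 894 × (1150 − 27.6) × 4.64 / 3780 = 846.2 m³.
τ = V/Q = 846.2/894 = 0.9465 d, or 22.72 h.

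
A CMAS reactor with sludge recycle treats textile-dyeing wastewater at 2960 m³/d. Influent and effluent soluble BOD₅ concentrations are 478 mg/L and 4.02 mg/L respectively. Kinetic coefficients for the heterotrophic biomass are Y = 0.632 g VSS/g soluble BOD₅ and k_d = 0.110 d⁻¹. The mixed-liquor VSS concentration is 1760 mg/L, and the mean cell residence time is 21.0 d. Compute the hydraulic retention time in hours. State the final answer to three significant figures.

Rearranging the biomass balance for a CMAS with decay, V = Y·Q·ΔS·θ_c / [X·(1+k_d θ_c)] = 0.632 × 2960 × (478 − 4.02) × 21.0 / [1760 × (1 + 0.110 × 21.0)] = 1.86×10^7 / 5826 = 3196 m³.
Hydraulic retention time τ = V/Q = 3196 / 2960 = 1.080 d = 25.92 h.

τ ≈ 25.9 h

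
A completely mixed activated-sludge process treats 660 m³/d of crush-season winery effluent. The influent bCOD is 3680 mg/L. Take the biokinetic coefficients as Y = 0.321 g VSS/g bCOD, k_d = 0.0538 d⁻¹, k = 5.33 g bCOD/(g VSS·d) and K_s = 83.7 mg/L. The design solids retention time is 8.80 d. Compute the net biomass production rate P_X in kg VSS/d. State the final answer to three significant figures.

P_X ≈ 528 kg VSS/d

Effluent substrate depends only on kinetics and SRT: S = K_s(1 + k_d θ_c) / [θ_c(Yk − k_d) − 1] = 83.7 × (1 + 0.0538 × 8.80) / [8.80 × (0.321 × 5.33 − 0.0538) − 1] = 123.3 / 13.58 = 9.080 mg/L.
Correct the yield for decay: Y_obs = Y/(1 + k_d θ_c) = 0.321 / (1 + 0.0538 × 8.80) = 0.321 / 1.473 = 0.2179.
Mass of bCOD removed per day: Q(S₀ − S) = 660 × 3671 g/m³ = 2423 kg/d.
Net biomass production P_X = Y_obs × Q·(S₀ − S) = 0.2179 × 2423 = 527.8 kg VSS/d.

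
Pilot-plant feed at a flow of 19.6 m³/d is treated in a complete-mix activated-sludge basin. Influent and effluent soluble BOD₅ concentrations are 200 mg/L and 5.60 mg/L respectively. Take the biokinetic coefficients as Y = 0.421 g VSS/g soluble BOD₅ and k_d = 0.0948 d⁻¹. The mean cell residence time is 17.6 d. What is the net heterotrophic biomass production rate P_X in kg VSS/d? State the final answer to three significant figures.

P_X ≈ 0.601 kg VSS/d

The observed yield is Y_obs = Y/(1 + k_d·θ_c) = 0.421 / (1 + 0.0948 × 17.6) = 0.421 / 2.668 = 0.1578 g VSS per g soluble BOD₅ removed.
ΔS = 200 − 5.60 = 194.4 mg/L, so the substrate removal rate is 19.6 × 194.4/1000 = 3.810 kg soluble BOD₅/d.
Biomass produced: P_X = Y_obs·Q·ΔS = 0.1578 × 3.810 ≈ 0.6011 kg VSS/d.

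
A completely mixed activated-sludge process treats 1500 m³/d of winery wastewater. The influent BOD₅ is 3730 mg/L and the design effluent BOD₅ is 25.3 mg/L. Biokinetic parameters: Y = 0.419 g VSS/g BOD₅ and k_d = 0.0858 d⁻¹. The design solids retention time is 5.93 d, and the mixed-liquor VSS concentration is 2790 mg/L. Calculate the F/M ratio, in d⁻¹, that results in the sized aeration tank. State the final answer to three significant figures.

F/M ≈ 0.611 d⁻¹

Steady-state biomass mass balance: V·X·(1 + k_d·θ_c) = Y·Q·(S₀ − S)·θ_c, so V = 0.419 × 1500 × (3730 − 25.3) × 5.93 / [2790 × (1 + 0.0858 × 5.93)] = 1.38×10^7 / 4210 = 3280 m³.
F/M = applied load / biomass = Q·S₀/(V·X) = 1500 × 3730 / (3280 × 2790) = 0.6114 d⁻¹.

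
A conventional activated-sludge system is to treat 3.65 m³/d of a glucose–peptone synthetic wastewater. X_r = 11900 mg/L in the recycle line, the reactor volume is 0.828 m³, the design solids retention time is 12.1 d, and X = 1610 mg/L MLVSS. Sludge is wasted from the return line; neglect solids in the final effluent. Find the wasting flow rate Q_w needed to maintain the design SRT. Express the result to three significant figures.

θ_c = V·X/(Q_w·X_r) when wasting from the recycle, so Q_w = V·X/(θ_c·X_r) = 0.8280 × 1610 / (12.1 × 11900) = 0.009258 m³/d.

Q_w ≈ 0.00926 m³/d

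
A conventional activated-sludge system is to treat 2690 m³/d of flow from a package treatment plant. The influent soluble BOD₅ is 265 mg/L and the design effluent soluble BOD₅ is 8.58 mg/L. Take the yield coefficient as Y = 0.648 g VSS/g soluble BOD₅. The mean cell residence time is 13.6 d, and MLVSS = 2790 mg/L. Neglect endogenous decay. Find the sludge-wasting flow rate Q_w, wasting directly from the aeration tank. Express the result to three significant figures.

With k_d = 0 the design equation reduces to V = Y Q (S₀−S) θ_c / X = 0.648 × 2690 × (265 − 8.58) × 13.6 / 2790 = 2179 m³.
For wasting at MLVSS concentration, Q_w = V/θ_c = 2179/13.6 = 160.2 m³/d.

Q_w ≈ 160 m³/d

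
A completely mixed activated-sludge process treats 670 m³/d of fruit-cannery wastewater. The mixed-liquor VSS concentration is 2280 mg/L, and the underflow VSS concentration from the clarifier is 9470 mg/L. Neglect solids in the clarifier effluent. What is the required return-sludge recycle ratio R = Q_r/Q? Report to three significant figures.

Solids balance on the clarifier gives (1+R)X = R·X_r, so R = X/(X_r − X) = 2280 / (9470 − 2280) = 0.3171.

R ≈ 0.317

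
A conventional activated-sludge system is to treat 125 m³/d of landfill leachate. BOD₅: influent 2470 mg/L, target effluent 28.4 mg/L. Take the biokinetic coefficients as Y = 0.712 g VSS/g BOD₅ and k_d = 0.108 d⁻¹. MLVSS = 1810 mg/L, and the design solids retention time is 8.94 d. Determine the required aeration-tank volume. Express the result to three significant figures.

From the SRT design equation V = Y Q (S₀−S) θ_c / [X (1 + k_d θ_c)] = 0.712 × 125 × (2470 − 28.4) × 8.94 / [1810 × (1 + 0.108 × 8.94)] = 1.94×10^6 / 3558 = 546.1 m³.

V ≈ 546 m³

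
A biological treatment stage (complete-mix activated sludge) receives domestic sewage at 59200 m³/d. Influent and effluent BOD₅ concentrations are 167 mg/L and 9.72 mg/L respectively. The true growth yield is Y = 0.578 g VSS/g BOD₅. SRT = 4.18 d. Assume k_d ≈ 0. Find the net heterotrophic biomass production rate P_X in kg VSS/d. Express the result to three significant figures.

With endogenous decay neglected, the observed yield equals the true yield: Y_obs = Y = 0.578 g VSS/g BOD₅.
ΔS = 167 − 9.72 = 157.3 mg/L, so the substrate removal rate is 59200 × 157.3/1000 = 9311 kg BOD₅/d.
P_X = Y_obs · Q(S₀ − S) = 0.5780 × 9311 = 5382 kg VSS/d.

P_X ≈ 5380 kg VSS/d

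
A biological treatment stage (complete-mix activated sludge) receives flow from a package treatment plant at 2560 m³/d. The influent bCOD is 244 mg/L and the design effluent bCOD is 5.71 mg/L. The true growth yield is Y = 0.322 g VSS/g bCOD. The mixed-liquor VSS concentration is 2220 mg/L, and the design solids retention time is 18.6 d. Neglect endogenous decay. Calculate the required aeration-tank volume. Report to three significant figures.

V ≈ 1650 m³

V·X = Y·Q·ΔS·θ_c gives V = 0.322 × 2560 × (244 − 5.71) × 18.6 / 2220 = 1646 m³.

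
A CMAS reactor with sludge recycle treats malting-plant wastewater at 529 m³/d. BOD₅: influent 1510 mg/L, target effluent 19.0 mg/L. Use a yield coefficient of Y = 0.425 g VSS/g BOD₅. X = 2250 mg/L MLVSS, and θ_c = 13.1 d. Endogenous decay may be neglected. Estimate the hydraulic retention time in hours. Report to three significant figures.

τ ≈ 88.5 h

With k_d = 0 the design equation reduces to V = Y Q (S₀−S) θ_c / X = 0.425 × 529 × (1510 − 19.0) × 13.1 / 2250 = 1952 m³.
Hydraulic retention time τ = V/Q = 1952 / 529 = 3.689 d = 88.55 h.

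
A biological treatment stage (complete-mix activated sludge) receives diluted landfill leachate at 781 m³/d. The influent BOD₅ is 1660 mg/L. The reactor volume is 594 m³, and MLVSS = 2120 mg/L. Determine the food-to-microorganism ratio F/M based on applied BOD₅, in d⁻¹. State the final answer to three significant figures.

F/M = applied load / biomass = Q·S₀/(V·X) = 781 × 1660 / (594.0 × 2120) = 1.030 d⁻¹.

F/M ≈ 1.03 d⁻¹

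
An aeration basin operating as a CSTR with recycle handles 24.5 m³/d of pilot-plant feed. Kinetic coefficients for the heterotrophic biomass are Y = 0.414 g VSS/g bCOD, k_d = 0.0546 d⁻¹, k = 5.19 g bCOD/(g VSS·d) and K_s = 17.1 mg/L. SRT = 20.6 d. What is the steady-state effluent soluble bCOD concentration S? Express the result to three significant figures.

For a completely mixed reactor with recycle the Lawrence–McCarty relation gives S = K_s·(1 + k_d·θ_c) / [θ_c·(Y·k − k_d) − 1] = 17.1 × (1 + 0.0546 × 20.6) / [20.6 × (0.414 × 5.19 − 0.0546) − 1] = 36.33 / 42.14 = 0.8623 mg/L.

S ≈ 0.862 mg/L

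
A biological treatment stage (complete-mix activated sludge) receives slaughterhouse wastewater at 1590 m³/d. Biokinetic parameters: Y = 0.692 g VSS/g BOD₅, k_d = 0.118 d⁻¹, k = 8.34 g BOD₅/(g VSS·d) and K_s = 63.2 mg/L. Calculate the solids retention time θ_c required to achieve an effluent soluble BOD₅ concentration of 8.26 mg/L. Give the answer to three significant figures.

Specific growth rate at S = 8.26 mg/L: μ = YkS/(K_s+S) = 0.692·8.34·8.26/(63.2+8.26) = 0.6671 d⁻¹.
Then 1/θ_c = μ − k_d = 0.6671 − 0.118 = 0.5491 d⁻¹, giving θ_c = 1.821 d.

θ_c ≈ 1.82 d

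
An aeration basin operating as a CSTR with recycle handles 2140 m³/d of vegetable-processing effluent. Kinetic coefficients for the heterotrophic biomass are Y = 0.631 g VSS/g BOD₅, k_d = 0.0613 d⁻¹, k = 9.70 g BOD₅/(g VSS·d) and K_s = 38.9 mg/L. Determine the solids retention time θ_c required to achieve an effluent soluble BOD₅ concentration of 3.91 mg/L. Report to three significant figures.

From 1/θ_c = Y·k·S/(K_s + S) − k_d: Y·k·S/(K_s+S) = 0.631 × 9.70 × 3.91 / (38.9 + 3.91) = 0.5590 d⁻¹.
1/θ_c = 0.5590 − 0.0613 = 0.4977 d⁻¹, so θ_c = 2.009 d.

θ_c ≈ 2.01 d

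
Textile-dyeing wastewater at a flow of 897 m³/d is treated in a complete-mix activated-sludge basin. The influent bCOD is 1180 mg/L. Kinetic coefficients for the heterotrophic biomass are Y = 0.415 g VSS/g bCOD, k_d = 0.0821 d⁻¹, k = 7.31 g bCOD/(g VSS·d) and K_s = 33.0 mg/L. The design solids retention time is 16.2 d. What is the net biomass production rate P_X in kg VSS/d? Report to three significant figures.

From the Monod/SRT balance for a CMAS, S = K_s·(1+k_d θ_c)/[θ_c·(Y k − k_d) − 1] = 33.0 × (1 + 0.0821 × 16.2) / [16.2 × (0.415 × 7.31 − 0.0821) − 1] = 76.89 / 46.82 = 1.642 mg/L.
Observed yield with endogenous decay: Y_obs = Y / (1 + k_d·θ_c) = 0.415 / (1 + 0.0821 × 16.2) = 0.415 / 2.330 = 0.1781 g VSS/g bCOD.
ΔS = 1180 − 1.64 = 1178 mg/L, so the substrate removal rate is 897 × 1178/1000 = 1057 kg bCOD/d.
So the net sludge growth is P_X = 0.1781 × 1057 = 188.3 kg VSS/d.

P_X ≈ 188 kg VSS/d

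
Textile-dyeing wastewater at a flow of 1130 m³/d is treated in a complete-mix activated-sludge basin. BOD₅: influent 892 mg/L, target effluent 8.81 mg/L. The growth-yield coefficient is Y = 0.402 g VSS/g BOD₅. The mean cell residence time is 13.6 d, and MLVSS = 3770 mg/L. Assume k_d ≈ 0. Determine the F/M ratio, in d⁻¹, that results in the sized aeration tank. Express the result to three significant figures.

F/M ≈ 0.185 d⁻¹

Biomass mass balance (decay neglected): V·X = Y·Q·(S₀ − S)·θ_c, so V = 0.402 × 1130 × (892 − 8.81) × 13.6 / 3770 = 1447 m³.
F/M = Q·S₀ / (V·X) = 1130 × 892 / (1447 × 3770) = 0.1847 g BOD₅·(g VSS·d)⁻¹.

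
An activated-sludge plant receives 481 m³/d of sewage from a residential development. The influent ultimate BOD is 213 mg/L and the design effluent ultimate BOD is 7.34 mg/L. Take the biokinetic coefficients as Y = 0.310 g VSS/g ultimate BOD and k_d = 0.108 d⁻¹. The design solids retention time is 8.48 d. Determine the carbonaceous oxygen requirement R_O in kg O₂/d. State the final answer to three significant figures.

Observed yield with endogenous decay: Y_obs = Y / (1 + k_d·θ_c) = 0.310 / (1 + 0.108 × 8.48) = 0.310 / 1.916 = 0.1618 g VSS/g ultimate BOD.
Mass of ultimate BOD removed per day: Q(S₀ − S) = 481 × 205.7 g/m³ = 98.92 kg/d.
P_X = Y_obs·Q·(S₀ − S) = 0.1618 × 98.92 = 16.01 kg VSS/d.
Carbonaceous O₂ demand = substrate oxidised − cell-mass equivalent = 98.92 − 1.42 × 16.01 = 76.19 kg O₂/d.

R_O ≈ 76.2 kg O₂/d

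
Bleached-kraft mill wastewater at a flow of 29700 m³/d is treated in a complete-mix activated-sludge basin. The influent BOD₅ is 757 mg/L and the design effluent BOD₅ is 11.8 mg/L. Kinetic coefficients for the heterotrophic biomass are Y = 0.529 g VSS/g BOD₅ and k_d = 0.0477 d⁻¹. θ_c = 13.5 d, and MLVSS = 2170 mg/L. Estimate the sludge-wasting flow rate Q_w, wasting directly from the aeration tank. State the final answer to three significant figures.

Steady-state biomass mass balance: V·X·(1 + k_d·θ_c) = Y·Q·(S₀ − S)·θ_c, so V = 0.529 × 29700 × (757 − 11.8) × 13.5 / [2170 × (1 + 0.0477 × 13.5)] = 1.58×10^8 / 3567 = 44307 m³.
Wasting from the aeration tank: Q_w = V / θ_c = 44307 / 13.5 = 3282 m³/d.

Q_w ≈ 3280 m³/d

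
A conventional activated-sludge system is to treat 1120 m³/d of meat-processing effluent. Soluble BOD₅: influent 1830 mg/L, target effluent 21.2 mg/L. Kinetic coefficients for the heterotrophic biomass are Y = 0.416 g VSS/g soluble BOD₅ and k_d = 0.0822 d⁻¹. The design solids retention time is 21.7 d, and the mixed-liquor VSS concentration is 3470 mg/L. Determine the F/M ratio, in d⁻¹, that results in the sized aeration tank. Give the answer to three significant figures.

Rearranging the biomass balance for a CMAS with decay, V = Y·Q·ΔS·θ_c / [X·(1+k_d θ_c)] = 0.416 × 1120 × (1830 − 21.2) × 21.7 / [3470 × (1 + 0.0822 × 21.7)] = 1.83×10^7 / 9660 = 1893 m³.
F/M = applied load / biomass = Q·S₀/(V·X) = 1120 × 1830 / (1893 × 3470) = 0.3120 d⁻¹.

F/M ≈ 0.312 d⁻¹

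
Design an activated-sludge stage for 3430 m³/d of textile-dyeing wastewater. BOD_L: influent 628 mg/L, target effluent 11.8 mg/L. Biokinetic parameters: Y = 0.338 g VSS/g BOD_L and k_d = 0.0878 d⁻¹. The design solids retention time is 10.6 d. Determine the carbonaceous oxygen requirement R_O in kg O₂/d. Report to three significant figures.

Observed yield with endogenous decay: Y_obs = Y / (1 + k_d·θ_c) = 0.338 / (1 + 0.0878 × 10.6) = 0.338 / 1.931 = 0.1751 g VSS/g BOD_L.
Q·(S₀ − S) = 3430 × (628 − 11.8) × 10⁻³ = 2114 kg/d removed.
P_X = Y_obs·Q·(S₀ − S) = 0.1751 × 2114 = 370.0 kg VSS/d.
R_O = Q·ΔS − 1.42 P_X = 2114 − 525.4 = 1588 kg O₂/d.

R_O ≈ 1590 kg O₂/d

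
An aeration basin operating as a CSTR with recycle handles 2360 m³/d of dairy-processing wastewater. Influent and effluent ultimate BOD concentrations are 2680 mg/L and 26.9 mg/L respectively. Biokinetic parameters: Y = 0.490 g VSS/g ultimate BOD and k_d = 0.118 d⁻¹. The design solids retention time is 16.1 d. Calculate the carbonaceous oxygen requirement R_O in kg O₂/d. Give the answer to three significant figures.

R_O ≈ 4760 kg O₂/d

Observed yield with endogenous decay: Y_obs = Y / (1 + k_d·θ_c) = 0.490 / (1 + 0.118 × 16.1) = 0.490 / 2.900 = 0.1690 g VSS/g ultimate BOD.
Substrate removed = Q·(S₀ − S) = 2360 m³/d × (2680 − 26.9) g/m³ = 6.26×10^6 g/d = 6261 kg/d.
P_X = Y_obs·Q·(S₀ − S) = 0.1690 × 6261 = 1058 kg VSS/d.
R_O = Q·(S₀ − S) − 1.42·P_X = 6261 − 1.42 × 1058 = 4759 kg O₂/d.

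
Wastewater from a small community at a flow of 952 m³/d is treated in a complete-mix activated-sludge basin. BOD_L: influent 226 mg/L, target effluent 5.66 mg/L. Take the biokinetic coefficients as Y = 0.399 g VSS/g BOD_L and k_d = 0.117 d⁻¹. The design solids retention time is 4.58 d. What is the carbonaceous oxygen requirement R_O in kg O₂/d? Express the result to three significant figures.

Y_obs = Y / (1 + k_d θ_c) = 0.399 / (1 + 0.117 × 4.58) = 0.399 / 1.536 = 0.2598.
Substrate removed = Q·(S₀ − S) = 952 m³/d × (226 − 5.66) g/m³ = 2.1×10^5 g/d = 209.8 kg/d.
Net sludge production P_X = 0.2598 × 209.8 = 54.49 kg VSS/d.
Carbonaceous O₂ demand = substrate oxidised − cell-mass equivalent = 209.8 − 1.42 × 54.49 = 132.4 kg O₂/d.

R_O ≈ 132 kg O₂/d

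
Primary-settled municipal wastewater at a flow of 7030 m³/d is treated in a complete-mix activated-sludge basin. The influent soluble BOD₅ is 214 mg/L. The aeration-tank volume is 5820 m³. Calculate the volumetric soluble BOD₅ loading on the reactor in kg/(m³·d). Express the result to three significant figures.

Volumetric loading L_v = Q·S₀ / V = 7030 × 214 g/m³ / 5820 m³ = 258.5 g/(m³·d) = 0.2585 kg soluble BOD₅/(m³·d).

L_v ≈ 0.258 kg soluble BOD₅/(m³·d)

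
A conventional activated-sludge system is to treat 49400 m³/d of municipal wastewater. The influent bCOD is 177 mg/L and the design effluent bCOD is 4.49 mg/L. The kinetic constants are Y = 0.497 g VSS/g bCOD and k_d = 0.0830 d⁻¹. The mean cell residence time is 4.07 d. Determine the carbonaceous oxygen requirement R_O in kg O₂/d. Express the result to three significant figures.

R_O ≈ 4030 kg O₂/d

Observed yield with endogenous decay: Y_obs = Y / (1 + k_d·θ_c) = 0.497 / (1 + 0.0830 × 4.07) = 0.497 / 1.338 = 0.3715 g VSS/g bCOD.
Substrate removed = Q·(S₀ − S) = 49400 m³/d × (177 − 4.49) g/m³ = 8.52×10^6 g/d = 8522 kg/d.
Biomass synthesised: P_X = Y_obs × 8522 = 3166 kg VSS/d.
R_O = Q·ΔS − 1.42 P_X = 8522 − 4496 = 4026 kg O₂/d.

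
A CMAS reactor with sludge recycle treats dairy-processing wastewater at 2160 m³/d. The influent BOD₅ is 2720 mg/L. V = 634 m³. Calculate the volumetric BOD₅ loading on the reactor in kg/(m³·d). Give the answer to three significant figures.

L_v ≈ 9.27 kg BOD₅/(m³·d)

Volumetric loading L_v = Q·S₀ / V = 2160 × 2720 g/m³ / 634.0 m³ = 9267 g/(m³·d) = 9.267 kg BOD₅/(m³·d).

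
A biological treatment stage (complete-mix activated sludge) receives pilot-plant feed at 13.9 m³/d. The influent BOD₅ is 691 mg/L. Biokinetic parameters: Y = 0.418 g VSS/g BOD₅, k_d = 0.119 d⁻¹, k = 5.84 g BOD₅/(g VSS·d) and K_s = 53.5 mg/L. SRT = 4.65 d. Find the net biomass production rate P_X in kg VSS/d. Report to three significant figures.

P_X ≈ 2.55 kg VSS/d

From the Monod/SRT balance for a CMAS, S = K_s·(1+k_d θ_c)/[θ_c·(Y k − k_d) − 1] = 53.5 × (1 + 0.119 × 4.65) / [4.65 × (0.418 × 5.84 − 0.119) − 1] = 83.10 / 9.798 = 8.482 mg/L.
The observed yield is Y_obs = Y/(1 + k_d·θ_c) = 0.418 / (1 + 0.119 × 4.65) = 0.418 / 1.553 = 0.2691 g VSS per g BOD₅ removed.
Substrate removed = Q·(S₀ − S) = 13.9 m³/d × (691 − 8.48) g/m³ = 9.49×10^3 g/d = 9.487 kg/d.
P_X = Y_obs · Q(S₀ − S) = 0.2691 × 9.487 = 2.553 kg VSS/d.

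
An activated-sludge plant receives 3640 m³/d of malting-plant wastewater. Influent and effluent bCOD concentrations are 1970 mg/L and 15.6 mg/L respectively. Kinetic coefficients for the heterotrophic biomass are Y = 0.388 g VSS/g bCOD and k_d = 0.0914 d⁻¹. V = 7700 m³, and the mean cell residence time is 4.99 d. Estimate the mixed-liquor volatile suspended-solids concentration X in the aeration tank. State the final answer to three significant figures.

X ≈ 1230 mg/L

Solving the biomass balance for X: X = Y Q (S₀−S) θ_c / [V (1+k_d θ_c)] = 0.388 × 3640 × (1970 − 15.6) × 4.99 / [7700 × (1 + 0.0914 × 4.99)] = 1228 mg/L.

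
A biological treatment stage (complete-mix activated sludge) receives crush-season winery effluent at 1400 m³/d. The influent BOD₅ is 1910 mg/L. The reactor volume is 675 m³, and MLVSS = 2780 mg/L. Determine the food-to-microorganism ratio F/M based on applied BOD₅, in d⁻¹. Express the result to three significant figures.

F/M ≈ 1.42 d⁻¹

Food-to-microorganism ratio F/M = Q S₀ / (V X) = 1400 × 1910 / (675.0 × 2780) = 1.425 d⁻¹.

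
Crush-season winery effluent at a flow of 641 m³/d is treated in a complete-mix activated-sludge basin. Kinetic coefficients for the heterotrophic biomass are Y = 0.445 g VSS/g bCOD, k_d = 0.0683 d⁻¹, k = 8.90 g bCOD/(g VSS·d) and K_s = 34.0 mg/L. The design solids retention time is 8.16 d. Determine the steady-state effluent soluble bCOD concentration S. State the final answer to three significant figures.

Effluent substrate depends only on kinetics and SRT: S = K_s(1 + k_d θ_c) / [θ_c(Yk − k_d) − 1] = 34.0 × (1 + 0.0683 × 8.16) / [8.16 × (0.445 × 8.90 − 0.0683) − 1] = 52.95 / 30.76 = 1.721 mg/L.

S ≈ 1.72 mg/L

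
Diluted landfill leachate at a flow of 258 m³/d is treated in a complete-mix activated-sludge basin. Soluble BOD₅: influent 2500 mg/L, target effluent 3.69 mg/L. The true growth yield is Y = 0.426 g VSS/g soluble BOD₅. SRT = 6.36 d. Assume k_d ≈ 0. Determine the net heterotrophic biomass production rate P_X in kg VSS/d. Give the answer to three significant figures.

P_X ≈ 274 kg VSS/d

No decay correction is needed, so Y_obs = Y = 0.426.
ΔS = 2500 − 3.69 = 2496 mg/L, so the substrate removal rate is 258 × 2496/1000 = 644.0 kg soluble BOD₅/d.
Net biomass production P_X = Y_obs × Q·(S₀ − S) = 0.4260 × 644.0 = 274.4 kg VSS/d.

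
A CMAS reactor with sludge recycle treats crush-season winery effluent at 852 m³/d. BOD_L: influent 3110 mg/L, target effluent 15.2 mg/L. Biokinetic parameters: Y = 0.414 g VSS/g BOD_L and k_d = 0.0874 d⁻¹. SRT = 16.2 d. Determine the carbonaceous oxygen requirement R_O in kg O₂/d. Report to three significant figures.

The observed yield is Y_obs = Y/(1 + k_d·θ_c) = 0.414 / (1 + 0.0874 × 16.2) = 0.414 / 2.416 = 0.1714 g VSS per g BOD_L removed.
ΔS = 3110 − 15.2 = 3095 mg/L, so the substrate removal rate is 852 × 3095/1000 = 2637 kg BOD_L/d.
P_X = Y_obs·Q·(S₀ − S) = 0.1714 × 2637 = 451.9 kg VSS/d.
R_O = Q·(S₀ − S) − 1.42·P_X = 2637 − 1.42 × 451.9 = 1995 kg O₂/d.

R_O ≈ 2000 kg O₂/d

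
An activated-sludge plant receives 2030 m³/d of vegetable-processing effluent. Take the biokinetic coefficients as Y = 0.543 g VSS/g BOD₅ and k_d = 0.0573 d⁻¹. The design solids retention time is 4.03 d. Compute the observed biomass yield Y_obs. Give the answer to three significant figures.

The observed yield is Y_obs = Y/(1 + k_d·θ_c) = 0.543 / (1 + 0.0573 × 4.03) = 0.543 / 1.231 = 0.4411 g VSS per g BOD₅ removed.

Y_obs ≈ 0.441 g VSS/g BOD₅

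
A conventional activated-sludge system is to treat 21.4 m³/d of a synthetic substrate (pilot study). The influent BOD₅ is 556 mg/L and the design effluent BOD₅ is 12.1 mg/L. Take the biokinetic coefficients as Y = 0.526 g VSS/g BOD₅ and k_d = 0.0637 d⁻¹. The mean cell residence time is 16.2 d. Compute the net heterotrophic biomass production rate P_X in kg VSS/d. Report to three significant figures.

The observed yield is Y_obs = Y/(1 + k_d·θ_c) = 0.526 / (1 + 0.0637 × 16.2) = 0.526 / 2.032 = 0.2589 g VSS per g BOD₅ removed.
ΔS = 556 − 12.1 = 543.9 mg/L, so the substrate removal rate is 21.4 × 543.9/1000 = 11.64 kg BOD₅/d.
So the net sludge growth is P_X = 0.2589 × 11.64 = 3.013 kg VSS/d.

P_X ≈ 3.01 kg VSS/d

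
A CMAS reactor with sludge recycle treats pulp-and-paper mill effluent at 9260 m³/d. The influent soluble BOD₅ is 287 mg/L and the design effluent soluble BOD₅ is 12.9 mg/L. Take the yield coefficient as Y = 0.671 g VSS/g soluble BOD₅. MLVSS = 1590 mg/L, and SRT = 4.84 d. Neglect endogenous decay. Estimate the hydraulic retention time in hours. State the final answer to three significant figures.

τ ≈ 13.4 h

V·X = Y·Q·ΔS·θ_c gives V = 0.671 × 9260 × (287 − 12.9) × 4.84 / 1590 = 5184 m³.
HRT = V/Q = 5184 m³ / 9260 m³·d⁻¹ = 0.5599 d × 24 = 13.44 h.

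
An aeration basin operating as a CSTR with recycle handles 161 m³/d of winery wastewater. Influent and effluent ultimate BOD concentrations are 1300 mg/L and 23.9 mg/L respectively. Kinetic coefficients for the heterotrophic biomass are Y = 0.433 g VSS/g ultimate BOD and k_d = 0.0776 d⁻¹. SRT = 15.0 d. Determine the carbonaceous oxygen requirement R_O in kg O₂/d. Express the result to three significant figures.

Y_obs = Y / (1 + k_d θ_c) = 0.433 / (1 + 0.0776 × 15.0) = 0.433 / 2.164 = 0.2001.
Substrate removed = Q·(S₀ − S) = 161 m³/d × (1300 − 23.9) g/m³ = 2.05×10^5 g/d = 205.5 kg/d.
P_X = Y_obs·Q·(S₀ − S) = 0.2001 × 205.5 = 41.11 kg VSS/d.
R_O = Q·(S₀ − S) − 1.42·P_X = 205.5 − 1.42 × 41.11 = 147.1 kg O₂/d.

R_O ≈ 147 kg O₂/d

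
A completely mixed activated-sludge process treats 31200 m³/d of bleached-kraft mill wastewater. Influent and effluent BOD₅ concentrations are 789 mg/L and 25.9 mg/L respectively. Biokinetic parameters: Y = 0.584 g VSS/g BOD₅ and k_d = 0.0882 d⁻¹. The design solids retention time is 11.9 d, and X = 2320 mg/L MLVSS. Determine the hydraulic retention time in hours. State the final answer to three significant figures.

Rearranging the biomass balance for a CMAS with decay, V = Y·Q·ΔS·θ_c / [X·(1+k_d θ_c)] = 0.584 × 31200 × (789 − 25.9) × 11.9 / [2320 × (1 + 0.0882 × 11.9)] = 1.65×10^8 / 4755 = 34797 m³.
HRT = V/Q = 34797 m³ / 31200 m³·d⁻¹ = 1.115 d × 24 = 26.77 h.

τ ≈ 26.8 h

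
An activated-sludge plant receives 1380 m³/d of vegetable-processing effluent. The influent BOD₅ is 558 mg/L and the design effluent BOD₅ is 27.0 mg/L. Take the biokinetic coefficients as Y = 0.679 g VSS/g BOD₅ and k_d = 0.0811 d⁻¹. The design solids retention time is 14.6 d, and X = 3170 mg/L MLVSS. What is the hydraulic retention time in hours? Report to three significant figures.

τ ≈ 18.2 h

Rearranging the biomass balance for a CMAS with decay, V = Y·Q·ΔS·θ_c / [X·(1+k_d θ_c)] = 0.679 × 1380 × (558 − 27.0) × 14.6 / [3170 × (1 + 0.0811 × 14.6)] = 7.26×10^6 / 6923 = 1049 m³.
HRT = V/Q = 1049 m³ / 1380 m³·d⁻¹ = 0.7603 d × 24 = 18.25 h.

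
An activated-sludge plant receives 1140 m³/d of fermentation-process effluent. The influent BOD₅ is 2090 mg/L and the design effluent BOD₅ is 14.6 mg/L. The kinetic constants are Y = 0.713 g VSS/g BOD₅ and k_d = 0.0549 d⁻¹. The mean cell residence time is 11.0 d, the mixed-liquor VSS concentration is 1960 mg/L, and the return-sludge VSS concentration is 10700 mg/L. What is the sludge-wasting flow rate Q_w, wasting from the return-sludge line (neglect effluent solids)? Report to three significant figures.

Q_w ≈ 98.3 m³/d

Steady-state biomass mass balance: V·X·(1 + k_d·θ_c) = Y·Q·(S₀ − S)·θ_c, so V = 0.713 × 1140 × (2090 − 14.6) × 11.0 / [1960 × (1 + 0.0549 × 11.0)] = 1.86×10^7 / 3144 = 5903 m³.
Q_w = (V·X)/(θ_c X_r) = 5903 × 1960 / (11.0 × 10700) = 98.30 m³/d.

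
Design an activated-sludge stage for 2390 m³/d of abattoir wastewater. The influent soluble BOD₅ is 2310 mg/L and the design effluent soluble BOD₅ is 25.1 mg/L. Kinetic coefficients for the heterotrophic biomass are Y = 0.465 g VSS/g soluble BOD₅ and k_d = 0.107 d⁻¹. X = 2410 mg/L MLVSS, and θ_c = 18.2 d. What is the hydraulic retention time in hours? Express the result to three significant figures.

From the SRT design equation V = Y Q (S₀−S) θ_c / [X (1 + k_d θ_c)] = 0.465 × 2390 × (2310 − 25.1) × 18.2 / [2410 × (1 + 0.107 × 18.2)] = 4.62×10^7 / 7103 = 6506 m³.
Hydraulic retention time τ = V/Q = 6506 / 2390 = 2.722 d = 65.34 h.

τ ≈ 65.3 h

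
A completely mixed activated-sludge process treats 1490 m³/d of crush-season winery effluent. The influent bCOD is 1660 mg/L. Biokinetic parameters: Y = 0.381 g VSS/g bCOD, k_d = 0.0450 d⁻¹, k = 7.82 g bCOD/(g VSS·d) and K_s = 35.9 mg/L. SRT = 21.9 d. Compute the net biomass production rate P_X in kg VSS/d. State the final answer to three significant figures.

P_X ≈ 474 kg VSS/d

From the Monod/SRT balance for a CMAS, S = K_s·(1+k_d θ_c)/[θ_c·(Y k − k_d) − 1] = 35.9 × (1 + 0.0450 × 21.9) / [21.9 × (0.381 × 7.82 − 0.0450) − 1] = 71.28 / 63.26 = 1.127 mg/L.
Correct the yield for decay: Y_obs = Y/(1 + k_d θ_c) = 0.381 / (1 + 0.0450 × 21.9) = 0.381 / 1.986 = 0.1919.
Mass of bCOD removed per day: Q(S₀ − S) = 1490 × 1659 g/m³ = 2472 kg/d.
Net biomass production P_X = Y_obs × Q·(S₀ − S) = 0.1919 × 2472 = 474.3 kg VSS/d.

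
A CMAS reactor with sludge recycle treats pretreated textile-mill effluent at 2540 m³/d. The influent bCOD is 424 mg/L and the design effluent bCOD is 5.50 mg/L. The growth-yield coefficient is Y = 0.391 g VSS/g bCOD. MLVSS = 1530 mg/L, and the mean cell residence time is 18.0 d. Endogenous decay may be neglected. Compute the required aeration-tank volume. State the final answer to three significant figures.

V ≈ 4890 m³

With k_d = 0 the design equation reduces to V = Y Q (S₀−S) θ_c / X = 0.391 × 2540 × (424 − 5.50) × 18.0 / 1530 = 4890 m³.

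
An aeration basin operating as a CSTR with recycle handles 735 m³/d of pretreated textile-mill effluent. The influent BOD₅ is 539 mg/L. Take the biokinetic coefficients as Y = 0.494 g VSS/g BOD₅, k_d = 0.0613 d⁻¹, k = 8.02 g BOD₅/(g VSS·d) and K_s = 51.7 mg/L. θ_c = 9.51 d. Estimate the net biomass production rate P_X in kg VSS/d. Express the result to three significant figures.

From the Monod/SRT balance for a CMAS, S = K_s·(1+k_d θ_c)/[θ_c·(Y k − k_d) − 1] = 51.7 × (1 + 0.0613 × 9.51) / [9.51 × (0.494 × 8.02 − 0.0613) − 1] = 81.84 / 36.09 = 2.267 mg/L.
Observed yield with endogenous decay: Y_obs = Y / (1 + k_d·θ_c) = 0.494 / (1 + 0.0613 × 9.51) = 0.494 / 1.583 = 0.3121 g VSS/g BOD₅.
Q·(S₀ − S) = 735 × (539 − 2.27) × 10⁻³ = 394.5 kg/d removed.
Biomass produced: P_X = Y_obs·Q·ΔS = 0.3121 × 394.5 ≈ 123.1 kg VSS/d.

P_X ≈ 123 kg VSS/d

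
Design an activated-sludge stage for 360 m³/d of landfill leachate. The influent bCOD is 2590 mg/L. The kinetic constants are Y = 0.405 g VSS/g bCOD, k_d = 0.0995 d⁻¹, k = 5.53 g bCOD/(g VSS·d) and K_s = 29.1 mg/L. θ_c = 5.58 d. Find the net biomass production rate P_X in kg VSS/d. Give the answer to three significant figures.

For a completely mixed reactor with recycle the Lawrence–McCarty relation gives S = K_s·(1 + k_d·θ_c) / [θ_c·(Y·k − k_d) − 1] = 29.1 × (1 + 0.0995 × 5.58) / [5.58 × (0.405 × 5.53 − 0.0995) − 1] = 45.26 / 10.94 = 4.136 mg/L.
Y_obs = Y / (1 + k_d θ_c) = 0.405 / (1 + 0.0995 × 5.58) = 0.405 / 1.555 = 0.2604.
ΔS = 2590 − 4.14 = 2586 mg/L, so the substrate removal rate is 360 × 2586/1000 = 930.9 kg bCOD/d.
P_X = Y_obs · Q(S₀ − S) = 0.2604 × 930.9 = 242.4 kg VSS/d.

P_X ≈ 242 kg VSS/d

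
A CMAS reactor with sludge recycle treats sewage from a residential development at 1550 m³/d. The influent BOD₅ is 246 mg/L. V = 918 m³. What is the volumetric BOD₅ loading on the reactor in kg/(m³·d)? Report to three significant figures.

Volumetric loading L_v = Q·S₀ / V = 1550 × 246 g/m³ / 918.0 m³ = 415.4 g/(m³·d) = 0.4154 kg BOD₅/(m³·d).

L_v ≈ 0.415 kg BOD₅/(m³·d)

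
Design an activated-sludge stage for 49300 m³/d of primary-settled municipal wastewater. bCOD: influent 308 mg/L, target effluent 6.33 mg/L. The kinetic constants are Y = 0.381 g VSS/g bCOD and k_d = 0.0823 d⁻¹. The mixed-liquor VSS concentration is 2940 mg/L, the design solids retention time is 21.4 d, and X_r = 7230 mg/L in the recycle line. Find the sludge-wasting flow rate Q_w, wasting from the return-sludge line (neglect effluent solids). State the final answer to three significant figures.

Q_w ≈ 284 m³/d

Steady-state biomass mass balance: V·X·(1 + k_d·θ_c) = Y·Q·(S₀ − S)·θ_c, so V = 0.381 × 49300 × (308 − 6.33) × 21.4 / [2940 × (1 + 0.0823 × 21.4)] = 1.21×10^8 / 8118 = 14937 m³.
θ_c = V·X/(Q_w·X_r) when wasting from the recycle, so Q_w = V·X/(θ_c·X_r) = 14937 × 2940 / (21.4 × 7230) = 283.8 m³/d.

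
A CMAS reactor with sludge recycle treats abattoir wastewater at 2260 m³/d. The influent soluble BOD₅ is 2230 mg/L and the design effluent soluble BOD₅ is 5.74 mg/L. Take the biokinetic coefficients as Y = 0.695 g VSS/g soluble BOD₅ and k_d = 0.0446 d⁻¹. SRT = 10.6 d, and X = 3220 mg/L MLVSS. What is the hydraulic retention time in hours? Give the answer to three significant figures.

From the SRT design equation V = Y Q (S₀−S) θ_c / [X (1 + k_d θ_c)] = 0.695 × 2260 × (2230 − 5.74) × 10.6 / [3220 × (1 + 0.0446 × 10.6)] = 3.7×10^7 / 4742 = 7809 m³.
HRT = V/Q = 7809 m³ / 2260 m³·d⁻¹ = 3.455 d × 24 = 82.93 h.

τ ≈ 82.9 h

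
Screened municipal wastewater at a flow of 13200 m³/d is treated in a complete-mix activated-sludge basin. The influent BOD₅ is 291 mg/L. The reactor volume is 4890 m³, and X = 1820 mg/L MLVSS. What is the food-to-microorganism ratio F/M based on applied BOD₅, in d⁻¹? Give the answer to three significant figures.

F/M ≈ 0.432 d⁻¹

F/M = Q·S₀ / (V·X) = 13200 × 291 / (4890 × 1820) = 0.4316 g BOD₅·(g VSS·d)⁻¹.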